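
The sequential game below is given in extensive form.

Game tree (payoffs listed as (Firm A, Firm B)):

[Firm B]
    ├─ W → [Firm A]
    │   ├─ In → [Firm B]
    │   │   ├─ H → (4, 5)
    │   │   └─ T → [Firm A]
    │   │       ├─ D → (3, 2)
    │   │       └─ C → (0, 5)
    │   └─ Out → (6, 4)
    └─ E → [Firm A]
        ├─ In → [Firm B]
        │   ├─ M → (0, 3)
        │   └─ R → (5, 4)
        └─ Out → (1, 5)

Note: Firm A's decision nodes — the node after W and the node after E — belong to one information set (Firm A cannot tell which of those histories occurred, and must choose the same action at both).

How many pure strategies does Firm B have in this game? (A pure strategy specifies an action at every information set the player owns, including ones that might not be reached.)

8

Firm B owns the root with actions {W, E} — two choices.
Firm B owns the node after W-In with actions {H, T} — two choices.
Firm B owns the node after E-In with actions {M, R} — two choices.
A pure strategy fixes one action at each information set independently, so the count is the product 2 × 2 × 2 = 8.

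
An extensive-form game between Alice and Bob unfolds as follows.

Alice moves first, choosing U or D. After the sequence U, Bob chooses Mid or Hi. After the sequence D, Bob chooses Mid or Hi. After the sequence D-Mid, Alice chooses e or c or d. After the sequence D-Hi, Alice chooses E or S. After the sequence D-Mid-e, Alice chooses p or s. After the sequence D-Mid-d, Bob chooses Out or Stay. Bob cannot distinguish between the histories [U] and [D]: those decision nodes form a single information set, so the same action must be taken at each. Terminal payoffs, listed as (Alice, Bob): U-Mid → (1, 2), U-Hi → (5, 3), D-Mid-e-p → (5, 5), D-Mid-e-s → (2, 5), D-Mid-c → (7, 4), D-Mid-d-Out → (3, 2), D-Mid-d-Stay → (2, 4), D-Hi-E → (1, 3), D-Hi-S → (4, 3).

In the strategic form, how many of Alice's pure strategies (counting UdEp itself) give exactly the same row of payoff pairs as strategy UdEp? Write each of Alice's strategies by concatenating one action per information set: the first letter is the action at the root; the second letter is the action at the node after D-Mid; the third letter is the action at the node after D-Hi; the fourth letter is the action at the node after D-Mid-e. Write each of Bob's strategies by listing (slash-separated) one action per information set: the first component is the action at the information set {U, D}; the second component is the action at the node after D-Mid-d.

12

Row for UdEp (columns Mid/Out, Mid/Stay, Hi/Out, Hi/Stay): (1,2) (1,2) (5,3) (5,3).
Under UdEp, Alice's choice at the node after D-Mid and at the node after D-Hi and at the node after D-Mid-e can never be reached regardless of what Bob does, so varying those choices leaves every outcome unchanged.
Holding the reachable choices fixed and varying the unreachable ones freely already gives 3 × 2 × 2 = 12 equivalent strategies.
No other strategy reproduces this row, so those 12 are the full class: UeEp, UeEs, UeSp, UeSs, UcEp, UcEs, UcSp, UcSs, UdEp, UdEs, UdSp, UdSs.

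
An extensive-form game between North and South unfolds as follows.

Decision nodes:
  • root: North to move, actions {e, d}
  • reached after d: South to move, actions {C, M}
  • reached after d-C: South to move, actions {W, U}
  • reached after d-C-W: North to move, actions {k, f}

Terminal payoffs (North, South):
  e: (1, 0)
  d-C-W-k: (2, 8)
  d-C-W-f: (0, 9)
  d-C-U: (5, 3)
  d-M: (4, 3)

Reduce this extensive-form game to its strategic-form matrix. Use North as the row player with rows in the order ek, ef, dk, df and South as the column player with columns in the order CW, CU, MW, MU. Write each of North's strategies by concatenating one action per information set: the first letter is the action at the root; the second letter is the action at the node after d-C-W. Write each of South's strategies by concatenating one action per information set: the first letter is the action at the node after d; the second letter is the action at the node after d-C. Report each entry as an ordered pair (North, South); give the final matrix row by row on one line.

Row ek: CW→(1,0), CU→(1,0), MW→(1,0), MU→(1,0)
Row ef: CW→(1,0), CU→(1,0), MW→(1,0), MU→(1,0)
Row dk: CW→(2,8), CU→(5,3), MW→(4,3), MU→(4,3)
Row df: CW→(0,9), CU→(5,3), MW→(4,3), MU→(4,3)

ek: (1,0) (1,0) (1,0) (1,0) | ef: (1,0) (1,0) (1,0) (1,0) | dk: (2,8) (5,3) (4,3) (4,3) | df: (0,9) (5,3) (4,3) (4,3)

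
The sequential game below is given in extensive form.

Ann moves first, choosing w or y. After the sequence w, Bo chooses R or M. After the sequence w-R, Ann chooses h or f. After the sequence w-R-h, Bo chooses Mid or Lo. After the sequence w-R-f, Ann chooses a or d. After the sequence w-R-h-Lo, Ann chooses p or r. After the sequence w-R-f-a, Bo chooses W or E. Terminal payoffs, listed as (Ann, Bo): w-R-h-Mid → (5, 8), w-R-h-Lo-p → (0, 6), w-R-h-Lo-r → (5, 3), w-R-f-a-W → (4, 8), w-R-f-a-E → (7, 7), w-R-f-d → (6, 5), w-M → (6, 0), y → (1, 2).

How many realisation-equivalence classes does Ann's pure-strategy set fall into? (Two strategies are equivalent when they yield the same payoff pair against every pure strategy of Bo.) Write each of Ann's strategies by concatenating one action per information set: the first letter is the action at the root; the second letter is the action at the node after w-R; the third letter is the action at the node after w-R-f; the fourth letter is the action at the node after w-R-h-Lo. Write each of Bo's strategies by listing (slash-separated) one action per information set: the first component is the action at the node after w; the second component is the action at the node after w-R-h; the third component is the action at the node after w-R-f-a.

Ann has 16 pure strategies: whap, whar, whdp, whdr, wfap, wfar, wfdp, wfdr, yhap, yhar, yhdp, yhdr, yfap, yfar, yfdp, yfdr. Columns: R/Mid/W, R/Mid/E, R/Lo/W, R/Lo/E, M/Mid/W, M/Mid/E, M/Lo/W, M/Lo/E.
{whap, whdp} → row (5,8) (5,8) (0,6) (0,6) (6,0) (6,0) (6,0) (6,0)
{whar, whdr} → row (5,8) (5,8) (5,3) (5,3) (6,0) (6,0) (6,0) (6,0)
{wfap, wfar} → row (4,8) (7,7) (4,8) (7,7) (6,0) (6,0) (6,0) (6,0)
{wfdp, wfdr} → row (6,5) (6,5) (6,5) (6,5) (6,0) (6,0) (6,0) (6,0)
{yhap, yhar, yhdp, yhdr, yfap, yfar, yfdp, yfdr} → row (1,2) (1,2) (1,2) (1,2) (1,2) (1,2) (1,2) (1,2)
That's 5 distinct rows out of 16 strategies.

5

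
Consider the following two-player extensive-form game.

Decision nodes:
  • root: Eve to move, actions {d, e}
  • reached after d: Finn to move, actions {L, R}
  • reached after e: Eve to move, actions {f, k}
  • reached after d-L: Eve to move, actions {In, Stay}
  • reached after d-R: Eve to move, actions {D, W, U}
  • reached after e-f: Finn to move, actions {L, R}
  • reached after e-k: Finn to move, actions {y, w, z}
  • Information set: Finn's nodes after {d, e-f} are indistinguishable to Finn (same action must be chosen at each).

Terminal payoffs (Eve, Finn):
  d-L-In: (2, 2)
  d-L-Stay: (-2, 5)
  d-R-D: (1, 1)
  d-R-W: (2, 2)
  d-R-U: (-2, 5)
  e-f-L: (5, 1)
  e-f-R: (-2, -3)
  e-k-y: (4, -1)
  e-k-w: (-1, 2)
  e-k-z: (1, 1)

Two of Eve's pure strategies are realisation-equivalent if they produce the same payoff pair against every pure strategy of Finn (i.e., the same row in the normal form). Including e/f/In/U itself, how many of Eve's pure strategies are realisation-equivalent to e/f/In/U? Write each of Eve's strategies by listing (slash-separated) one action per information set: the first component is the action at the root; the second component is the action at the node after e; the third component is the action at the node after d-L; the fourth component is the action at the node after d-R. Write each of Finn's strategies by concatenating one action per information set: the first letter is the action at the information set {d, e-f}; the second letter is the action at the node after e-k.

6

Row for e/f/In/U (columns Ly, Lw, Lz, Ry, Rw, Rz): (5,1) (5,1) (5,1) (-2,-3) (-2,-3) (-2,-3).
Under e/f/In/U, Eve's choice at the node after d-L and at the node after d-R can never be reached regardless of what Finn does, so varying those choices leaves every outcome unchanged.
Holding the reachable choices fixed and varying the unreachable ones freely already gives 2 × 3 = 6 equivalent strategies.
No other strategy reproduces this row, so those 6 are the full class: e/f/In/D, e/f/In/W, e/f/In/U, e/f/Stay/D, e/f/Stay/W, e/f/Stay/U.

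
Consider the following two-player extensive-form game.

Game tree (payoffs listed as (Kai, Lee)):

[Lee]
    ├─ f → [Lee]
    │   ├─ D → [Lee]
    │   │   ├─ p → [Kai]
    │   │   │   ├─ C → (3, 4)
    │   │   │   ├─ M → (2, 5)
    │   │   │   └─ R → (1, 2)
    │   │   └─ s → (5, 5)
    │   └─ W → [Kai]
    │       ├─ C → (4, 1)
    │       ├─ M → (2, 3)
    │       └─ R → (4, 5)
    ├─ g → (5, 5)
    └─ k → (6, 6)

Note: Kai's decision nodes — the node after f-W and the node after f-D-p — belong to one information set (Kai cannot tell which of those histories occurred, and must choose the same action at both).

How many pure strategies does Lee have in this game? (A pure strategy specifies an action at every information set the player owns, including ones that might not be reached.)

12

Lee owns the root with actions {f, g, k} — three choices.
Lee owns the node after f with actions {D, W} — two choices.
Lee owns the node after f-D with actions {p, s} — two choices.
A pure strategy fixes one action at each information set independently, so the count is the product 3 × 2 × 2 = 12.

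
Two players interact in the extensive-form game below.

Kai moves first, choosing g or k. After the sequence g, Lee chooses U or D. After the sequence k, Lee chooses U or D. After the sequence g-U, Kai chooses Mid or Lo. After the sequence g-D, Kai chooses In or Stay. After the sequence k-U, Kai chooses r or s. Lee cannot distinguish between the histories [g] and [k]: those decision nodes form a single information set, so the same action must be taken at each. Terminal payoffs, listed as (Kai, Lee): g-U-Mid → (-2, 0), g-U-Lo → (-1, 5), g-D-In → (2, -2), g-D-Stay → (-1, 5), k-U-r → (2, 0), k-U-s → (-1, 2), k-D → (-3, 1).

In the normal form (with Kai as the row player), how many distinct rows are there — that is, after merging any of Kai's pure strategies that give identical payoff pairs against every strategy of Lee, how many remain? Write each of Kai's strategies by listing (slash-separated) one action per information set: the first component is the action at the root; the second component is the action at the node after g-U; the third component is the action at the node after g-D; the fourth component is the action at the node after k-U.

6

Kai has 16 pure strategies: g/Mid/In/r, g/Mid/In/s, g/Mid/Stay/r, g/Mid/Stay/s, g/Lo/In/r, g/Lo/In/s, g/Lo/Stay/r, g/Lo/Stay/s, k/Mid/In/r, k/Mid/In/s, k/Mid/Stay/r, k/Mid/Stay/s, k/Lo/In/r, k/Lo/In/s, k/Lo/Stay/r, k/Lo/Stay/s. Columns: U, D.
{g/Mid/In/r, g/Mid/In/s} → row (-2,0) (2,-2)
{g/Mid/Stay/r, g/Mid/Stay/s} → row (-2,0) (-1,5)
{g/Lo/In/r, g/Lo/In/s} → row (-1,5) (2,-2)
{g/Lo/Stay/r, g/Lo/Stay/s} → row (-1,5) (-1,5)
{k/Mid/In/r, k/Mid/Stay/r, k/Lo/In/r, k/Lo/Stay/r} → row (2,0) (-3,1)
{k/Mid/In/s, k/Mid/Stay/s, k/Lo/In/s, k/Lo/Stay/s} → row (-1,2) (-3,1)
That's 6 distinct rows out of 16 strategies.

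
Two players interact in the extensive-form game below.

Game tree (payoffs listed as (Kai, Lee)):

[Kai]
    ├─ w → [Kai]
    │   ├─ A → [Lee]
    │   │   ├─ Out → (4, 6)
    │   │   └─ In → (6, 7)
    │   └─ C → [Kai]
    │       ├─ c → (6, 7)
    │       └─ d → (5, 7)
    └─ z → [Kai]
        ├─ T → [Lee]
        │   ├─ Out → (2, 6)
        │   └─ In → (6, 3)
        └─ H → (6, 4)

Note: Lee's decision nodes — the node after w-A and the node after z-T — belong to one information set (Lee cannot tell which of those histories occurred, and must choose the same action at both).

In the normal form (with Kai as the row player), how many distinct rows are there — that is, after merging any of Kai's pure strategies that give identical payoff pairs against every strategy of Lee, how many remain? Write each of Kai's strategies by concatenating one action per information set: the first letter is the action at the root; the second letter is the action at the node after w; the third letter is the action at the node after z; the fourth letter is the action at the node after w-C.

5

Kai has 16 pure strategies: wATc, wATd, wAHc, wAHd, wCTc, wCTd, wCHc, wCHd, zATc, zATd, zAHc, zAHd, zCTc, zCTd, zCHc, zCHd. Columns: Out, In.
{wATc, wATd, wAHc, wAHd} → row (4,6) (6,7)
{wCTc, wCHc} → row (6,7) (6,7)
{wCTd, wCHd} → row (5,7) (5,7)
{zATc, zATd, zCTc, zCTd} → row (2,6) (6,3)
{zAHc, zAHd, zCHc, zCHd} → row (6,4) (6,4)
That's 5 distinct rows out of 16 strategies.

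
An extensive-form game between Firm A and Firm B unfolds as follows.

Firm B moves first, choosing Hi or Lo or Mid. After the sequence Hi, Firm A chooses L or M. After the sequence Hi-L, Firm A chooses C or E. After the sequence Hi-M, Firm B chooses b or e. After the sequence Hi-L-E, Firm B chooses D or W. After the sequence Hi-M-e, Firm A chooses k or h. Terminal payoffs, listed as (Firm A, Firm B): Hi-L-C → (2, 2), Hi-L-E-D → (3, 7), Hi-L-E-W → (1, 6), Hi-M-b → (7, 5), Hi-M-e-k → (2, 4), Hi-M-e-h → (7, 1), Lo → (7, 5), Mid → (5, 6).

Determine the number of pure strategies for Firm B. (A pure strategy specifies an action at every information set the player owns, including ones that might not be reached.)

Firm B owns the root with actions {Hi, Lo, Mid} — three choices.
Firm B owns the node after Hi-M with actions {b, e} — two choices.
Firm B owns the node after Hi-L-E with actions {D, W} — two choices.
A pure strategy fixes one action at each information set independently, so the count is the product 3 × 2 × 2 = 12.

12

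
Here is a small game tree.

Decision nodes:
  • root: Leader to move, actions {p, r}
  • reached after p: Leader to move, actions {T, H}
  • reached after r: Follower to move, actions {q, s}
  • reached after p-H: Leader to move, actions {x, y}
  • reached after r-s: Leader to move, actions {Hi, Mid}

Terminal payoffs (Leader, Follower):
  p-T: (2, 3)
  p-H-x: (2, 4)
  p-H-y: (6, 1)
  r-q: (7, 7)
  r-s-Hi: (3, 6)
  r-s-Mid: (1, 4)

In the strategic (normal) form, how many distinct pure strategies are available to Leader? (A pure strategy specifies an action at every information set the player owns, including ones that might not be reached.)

16

Leader owns the root with actions {p, r} — two choices.
Leader owns the node after p with actions {T, H} — two choices.
Leader owns the node after p-H with actions {x, y} — two choices.
Leader owns the node after r-s with actions {Hi, Mid} — two choices.
A pure strategy fixes one action at each information set independently, so the count is the product 2 × 2 × 2 × 2 = 16.
(For reference, Follower has 2 pure strategies, giving a 16×2 normal-form matrix.)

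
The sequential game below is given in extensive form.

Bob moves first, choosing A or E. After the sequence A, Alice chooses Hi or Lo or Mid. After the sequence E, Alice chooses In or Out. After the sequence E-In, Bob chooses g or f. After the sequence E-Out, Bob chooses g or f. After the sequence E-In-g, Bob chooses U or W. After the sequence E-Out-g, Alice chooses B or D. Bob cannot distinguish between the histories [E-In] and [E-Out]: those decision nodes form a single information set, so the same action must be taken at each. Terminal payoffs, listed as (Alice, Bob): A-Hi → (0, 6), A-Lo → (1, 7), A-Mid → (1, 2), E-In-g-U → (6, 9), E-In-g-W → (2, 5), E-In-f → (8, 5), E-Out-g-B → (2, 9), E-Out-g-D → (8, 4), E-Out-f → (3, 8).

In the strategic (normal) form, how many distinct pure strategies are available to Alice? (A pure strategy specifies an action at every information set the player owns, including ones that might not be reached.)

12

Alice owns the node after A with actions {Hi, Lo, Mid} — three choices.
Alice owns the node after E with actions {In, Out} — two choices.
Alice owns the node after E-Out-g with actions {B, D} — two choices.
A pure strategy fixes one action at each information set independently, so the count is the product 3 × 2 × 2 = 12.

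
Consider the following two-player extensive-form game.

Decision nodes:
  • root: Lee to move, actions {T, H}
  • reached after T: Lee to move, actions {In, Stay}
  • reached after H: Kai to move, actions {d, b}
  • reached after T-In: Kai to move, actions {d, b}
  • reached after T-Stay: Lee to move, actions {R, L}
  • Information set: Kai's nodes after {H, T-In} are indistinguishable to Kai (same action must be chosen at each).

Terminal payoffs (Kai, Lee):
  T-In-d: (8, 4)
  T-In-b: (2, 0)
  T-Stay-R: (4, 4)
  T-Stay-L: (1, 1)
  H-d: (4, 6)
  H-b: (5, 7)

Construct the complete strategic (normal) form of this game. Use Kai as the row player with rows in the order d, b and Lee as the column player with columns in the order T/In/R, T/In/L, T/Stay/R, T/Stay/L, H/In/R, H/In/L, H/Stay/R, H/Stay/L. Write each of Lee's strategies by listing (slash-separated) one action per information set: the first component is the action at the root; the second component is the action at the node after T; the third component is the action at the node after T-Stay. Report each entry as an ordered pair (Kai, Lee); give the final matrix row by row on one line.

d: (8,4) (8,4) (4,4) (1,1) (4,6) (4,6) (4,6) (4,6) | b: (2,0) (2,0) (4,4) (1,1) (5,7) (5,7) (5,7) (5,7)

Row d: T/In/R→(8,4), T/In/L→(8,4), T/Stay/R→(4,4), T/Stay/L→(1,1), H/In/R→(4,6), H/In/L→(4,6), H/Stay/R→(4,6), H/Stay/L→(4,6)
Row b: T/In/R→(2,0), T/In/L→(2,0), T/Stay/R→(4,4), T/Stay/L→(1,1), H/In/R→(5,7), H/In/L→(5,7), H/Stay/R→(5,7), H/Stay/L→(5,7)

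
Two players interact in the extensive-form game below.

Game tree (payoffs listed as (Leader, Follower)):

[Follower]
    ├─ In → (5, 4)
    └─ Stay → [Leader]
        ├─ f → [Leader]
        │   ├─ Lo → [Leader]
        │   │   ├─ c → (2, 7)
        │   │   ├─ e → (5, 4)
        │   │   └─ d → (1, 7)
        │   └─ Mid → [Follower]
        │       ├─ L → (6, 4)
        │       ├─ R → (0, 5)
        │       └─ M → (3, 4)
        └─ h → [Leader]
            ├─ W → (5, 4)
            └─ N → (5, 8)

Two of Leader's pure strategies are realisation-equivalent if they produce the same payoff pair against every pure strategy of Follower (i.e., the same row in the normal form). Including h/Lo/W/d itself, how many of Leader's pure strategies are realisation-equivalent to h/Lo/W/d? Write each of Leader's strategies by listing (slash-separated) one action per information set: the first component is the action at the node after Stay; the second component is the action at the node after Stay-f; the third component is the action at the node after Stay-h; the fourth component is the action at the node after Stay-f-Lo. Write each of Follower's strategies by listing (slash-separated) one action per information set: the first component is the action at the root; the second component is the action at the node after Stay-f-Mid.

8

Row for h/Lo/W/d (columns In/L, In/R, In/M, Stay/L, Stay/R, Stay/M): (5,4) (5,4) (5,4) (5,4) (5,4) (5,4).
Under h/Lo/W/d, Leader's choice at the node after Stay-f and at the node after Stay-f-Lo can never be reached regardless of what Follower does, so varying those choices leaves every outcome unchanged.
Holding the reachable choices fixed and varying the unreachable ones freely already gives 2 × 3 = 6 equivalent strategies.
Checking the remaining rows, f/Lo/W/e, f/Lo/N/e also happen to give the same payoffs in every column, bringing the total to 8: f/Lo/W/e, f/Lo/N/e, h/Lo/W/c, h/Lo/W/e, h/Lo/W/d, h/Mid/W/c, h/Mid/W/e, h/Mid/W/d.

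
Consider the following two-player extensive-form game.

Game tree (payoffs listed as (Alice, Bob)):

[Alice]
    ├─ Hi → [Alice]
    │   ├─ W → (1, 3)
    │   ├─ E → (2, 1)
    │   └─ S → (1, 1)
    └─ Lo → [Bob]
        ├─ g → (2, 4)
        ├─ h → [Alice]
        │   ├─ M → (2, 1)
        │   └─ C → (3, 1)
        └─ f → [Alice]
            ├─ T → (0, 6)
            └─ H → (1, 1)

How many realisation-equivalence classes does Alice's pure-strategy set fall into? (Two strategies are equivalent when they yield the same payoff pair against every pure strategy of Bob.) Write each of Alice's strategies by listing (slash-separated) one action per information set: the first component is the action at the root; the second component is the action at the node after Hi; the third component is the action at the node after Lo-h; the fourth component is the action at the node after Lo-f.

7

Alice has 24 pure strategies: Hi/W/M/T, Hi/W/M/H, Hi/W/C/T, Hi/W/C/H, Hi/E/M/T, Hi/E/M/H, Hi/E/C/T, Hi/E/C/H, Hi/S/M/T, Hi/S/M/H, Hi/S/C/T, Hi/S/C/H, Lo/W/M/T, Lo/W/M/H, Lo/W/C/T, Lo/W/C/H, Lo/E/M/T, Lo/E/M/H, Lo/E/C/T, Lo/E/C/H, Lo/S/M/T, Lo/S/M/H, Lo/S/C/T, Lo/S/C/H. Columns: g, h, f.
{Hi/W/M/T, Hi/W/M/H, Hi/W/C/T, Hi/W/C/H} → row (1,3) (1,3) (1,3)
{Hi/E/M/T, Hi/E/M/H, Hi/E/C/T, Hi/E/C/H} → row (2,1) (2,1) (2,1)
{Hi/S/M/T, Hi/S/M/H, Hi/S/C/T, Hi/S/C/H} → row (1,1) (1,1) (1,1)
{Lo/W/M/T, Lo/E/M/T, Lo/S/M/T} → row (2,4) (2,1) (0,6)
{Lo/W/M/H, Lo/E/M/H, Lo/S/M/H} → row (2,4) (2,1) (1,1)
{Lo/W/C/T, Lo/E/C/T, Lo/S/C/T} → row (2,4) (3,1) (0,6)
{Lo/W/C/H, Lo/E/C/H, Lo/S/C/H} → row (2,4) (3,1) (1,1)
That's 7 distinct rows out of 24 strategies.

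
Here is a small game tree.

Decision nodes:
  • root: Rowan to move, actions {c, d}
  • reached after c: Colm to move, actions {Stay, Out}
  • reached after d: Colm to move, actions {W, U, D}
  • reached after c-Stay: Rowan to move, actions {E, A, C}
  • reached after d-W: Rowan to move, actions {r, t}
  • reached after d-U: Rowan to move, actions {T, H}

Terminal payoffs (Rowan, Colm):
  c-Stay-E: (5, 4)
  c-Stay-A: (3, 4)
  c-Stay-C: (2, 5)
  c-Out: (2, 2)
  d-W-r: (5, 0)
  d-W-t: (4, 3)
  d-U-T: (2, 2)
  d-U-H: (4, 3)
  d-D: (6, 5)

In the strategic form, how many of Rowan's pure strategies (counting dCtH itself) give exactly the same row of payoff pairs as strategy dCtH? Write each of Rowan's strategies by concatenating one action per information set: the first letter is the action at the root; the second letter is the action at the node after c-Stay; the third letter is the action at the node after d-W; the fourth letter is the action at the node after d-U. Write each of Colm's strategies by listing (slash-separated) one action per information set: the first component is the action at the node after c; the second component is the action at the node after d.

3

Row for dCtH (columns Stay/W, Stay/U, Stay/D, Out/W, Out/U, Out/D): (4,3) (4,3) (6,5) (4,3) (4,3) (6,5).
Under dCtH, Rowan's choice at the node after c-Stay can never be reached regardless of what Colm does, so varying those choices leaves every outcome unchanged.
Holding the reachable choices fixed and varying the unreachable one freely already gives 3 equivalent strategies.
No other strategy reproduces this row, so those 3 are the full class: dEtH, dAtH, dCtH.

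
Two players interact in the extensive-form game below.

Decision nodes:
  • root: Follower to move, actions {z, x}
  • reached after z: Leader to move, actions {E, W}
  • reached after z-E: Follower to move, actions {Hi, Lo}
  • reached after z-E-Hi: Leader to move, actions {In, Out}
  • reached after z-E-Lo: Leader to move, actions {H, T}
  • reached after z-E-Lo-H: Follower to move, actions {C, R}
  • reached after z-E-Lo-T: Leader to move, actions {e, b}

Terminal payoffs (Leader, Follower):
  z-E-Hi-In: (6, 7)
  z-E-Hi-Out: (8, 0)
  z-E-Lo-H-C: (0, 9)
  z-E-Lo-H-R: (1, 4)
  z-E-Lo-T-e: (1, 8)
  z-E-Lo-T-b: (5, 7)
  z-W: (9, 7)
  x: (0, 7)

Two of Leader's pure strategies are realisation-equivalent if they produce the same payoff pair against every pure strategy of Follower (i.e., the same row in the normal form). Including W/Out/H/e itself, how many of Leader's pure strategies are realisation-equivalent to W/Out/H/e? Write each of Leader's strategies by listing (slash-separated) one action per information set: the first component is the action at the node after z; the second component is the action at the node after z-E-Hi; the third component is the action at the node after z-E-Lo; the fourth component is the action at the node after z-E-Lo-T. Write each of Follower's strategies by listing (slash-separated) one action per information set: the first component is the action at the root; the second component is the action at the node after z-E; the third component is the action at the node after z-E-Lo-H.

8

Row for W/Out/H/e (columns z/Hi/C, z/Hi/R, z/Lo/C, z/Lo/R, x/Hi/C, x/Hi/R, x/Lo/C, x/Lo/R): (9,7) (9,7) (9,7) (9,7) (0,7) (0,7) (0,7) (0,7).
Under W/Out/H/e, Leader's choice at the node after z-E-Hi and at the node after z-E-Lo and at the node after z-E-Lo-T can never be reached regardless of what Follower does, so varying those choices leaves every outcome unchanged.
Holding the reachable choices fixed and varying the unreachable ones freely already gives 2 × 2 × 2 = 8 equivalent strategies.
No other strategy reproduces this row, so those 8 are the full class: W/In/H/e, W/In/H/b, W/In/T/e, W/In/T/b, W/Out/H/e, W/Out/H/b, W/Out/T/e, W/Out/T/b.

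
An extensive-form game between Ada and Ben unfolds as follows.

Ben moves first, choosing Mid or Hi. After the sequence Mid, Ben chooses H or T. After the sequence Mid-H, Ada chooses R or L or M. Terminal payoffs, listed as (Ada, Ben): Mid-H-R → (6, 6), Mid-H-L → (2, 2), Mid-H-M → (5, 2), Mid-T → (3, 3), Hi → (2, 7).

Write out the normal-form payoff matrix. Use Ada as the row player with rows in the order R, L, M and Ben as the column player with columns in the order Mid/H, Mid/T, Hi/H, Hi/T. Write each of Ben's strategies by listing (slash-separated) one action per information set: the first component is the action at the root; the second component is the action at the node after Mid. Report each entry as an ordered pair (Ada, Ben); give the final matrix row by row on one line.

Row R: Mid/H→(6,6), Mid/T→(3,3), Hi/H→(2,7), Hi/T→(2,7)
Row L: Mid/H→(2,2), Mid/T→(3,3), Hi/H→(2,7), Hi/T→(2,7)
Row M: Mid/H→(5,2), Mid/T→(3,3), Hi/H→(2,7), Hi/T→(2,7)

R: (6,6) (3,3) (2,7) (2,7) | L: (2,2) (3,3) (2,7) (2,7) | M: (5,2) (3,3) (2,7) (2,7)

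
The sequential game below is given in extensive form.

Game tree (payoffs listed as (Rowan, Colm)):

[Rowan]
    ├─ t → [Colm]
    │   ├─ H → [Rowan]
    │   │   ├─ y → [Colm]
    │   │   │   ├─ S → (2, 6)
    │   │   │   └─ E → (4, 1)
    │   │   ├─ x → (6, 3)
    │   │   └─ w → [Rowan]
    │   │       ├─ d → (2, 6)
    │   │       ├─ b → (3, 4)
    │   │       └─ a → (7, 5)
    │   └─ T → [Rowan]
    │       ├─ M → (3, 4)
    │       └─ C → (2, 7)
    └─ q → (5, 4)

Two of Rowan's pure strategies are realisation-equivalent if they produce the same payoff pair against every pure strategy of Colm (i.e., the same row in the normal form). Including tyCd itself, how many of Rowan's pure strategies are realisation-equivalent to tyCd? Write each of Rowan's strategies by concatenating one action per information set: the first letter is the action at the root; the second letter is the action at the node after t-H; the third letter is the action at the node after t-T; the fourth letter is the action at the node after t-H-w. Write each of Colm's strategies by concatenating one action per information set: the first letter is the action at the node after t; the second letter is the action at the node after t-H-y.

Row for tyCd (columns HS, HE, TS, TE): (2,6) (4,1) (2,7) (2,7).
Under tyCd, Rowan's choice at the node after t-H-w can never be reached regardless of what Colm does, so varying those choices leaves every outcome unchanged.
Holding the reachable choices fixed and varying the unreachable one freely already gives 3 equivalent strategies.
No other strategy reproduces this row, so those 3 are the full class: tyCd, tyCb, tyCa.

3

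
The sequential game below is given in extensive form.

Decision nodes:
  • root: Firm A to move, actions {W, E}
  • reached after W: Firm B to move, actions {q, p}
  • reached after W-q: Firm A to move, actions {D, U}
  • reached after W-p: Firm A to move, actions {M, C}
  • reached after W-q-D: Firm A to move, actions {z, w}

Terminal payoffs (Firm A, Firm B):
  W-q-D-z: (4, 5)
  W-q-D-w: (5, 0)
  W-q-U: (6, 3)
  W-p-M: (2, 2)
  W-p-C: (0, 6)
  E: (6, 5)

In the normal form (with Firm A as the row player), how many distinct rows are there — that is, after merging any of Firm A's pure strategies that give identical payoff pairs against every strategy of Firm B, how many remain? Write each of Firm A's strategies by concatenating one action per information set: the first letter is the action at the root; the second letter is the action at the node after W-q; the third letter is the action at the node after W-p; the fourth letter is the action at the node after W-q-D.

Firm A has 16 pure strategies: WDMz, WDMw, WDCz, WDCw, WUMz, WUMw, WUCz, WUCw, EDMz, EDMw, EDCz, EDCw, EUMz, EUMw, EUCz, EUCw. Columns: q, p.
{WDMz} → row (4,5) (2,2)
{WDMw} → row (5,0) (2,2)
{WDCz} → row (4,5) (0,6)
{WDCw} → row (5,0) (0,6)
{WUMz, WUMw} → row (6,3) (2,2)
{WUCz, WUCw} → row (6,3) (0,6)
{EDMz, EDMw, EDCz, EDCw, EUMz, EUMw, EUCz, EUCw} → row (6,5) (6,5)
That's 7 distinct rows out of 16 strategies.

7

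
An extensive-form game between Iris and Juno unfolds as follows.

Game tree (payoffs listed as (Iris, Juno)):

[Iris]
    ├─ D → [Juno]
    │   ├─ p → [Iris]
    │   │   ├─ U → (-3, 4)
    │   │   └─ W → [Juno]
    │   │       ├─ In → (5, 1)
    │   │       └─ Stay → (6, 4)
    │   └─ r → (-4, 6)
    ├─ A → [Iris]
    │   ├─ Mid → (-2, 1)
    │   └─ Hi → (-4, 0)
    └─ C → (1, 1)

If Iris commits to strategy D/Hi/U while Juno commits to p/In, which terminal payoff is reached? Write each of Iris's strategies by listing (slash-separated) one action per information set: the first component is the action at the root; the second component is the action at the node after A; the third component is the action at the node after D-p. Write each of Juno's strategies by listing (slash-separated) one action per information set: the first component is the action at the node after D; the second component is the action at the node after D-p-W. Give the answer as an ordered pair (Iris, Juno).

(-3, 4)

Trace the play path from the root:
  Iris plays D
  Juno plays p at [D]
  Iris plays U at [D-p]
→ terminal payoff (-3, 4).
(Iris's choice at the node after A is never reached on this path, so it doesn't affect the outcome.)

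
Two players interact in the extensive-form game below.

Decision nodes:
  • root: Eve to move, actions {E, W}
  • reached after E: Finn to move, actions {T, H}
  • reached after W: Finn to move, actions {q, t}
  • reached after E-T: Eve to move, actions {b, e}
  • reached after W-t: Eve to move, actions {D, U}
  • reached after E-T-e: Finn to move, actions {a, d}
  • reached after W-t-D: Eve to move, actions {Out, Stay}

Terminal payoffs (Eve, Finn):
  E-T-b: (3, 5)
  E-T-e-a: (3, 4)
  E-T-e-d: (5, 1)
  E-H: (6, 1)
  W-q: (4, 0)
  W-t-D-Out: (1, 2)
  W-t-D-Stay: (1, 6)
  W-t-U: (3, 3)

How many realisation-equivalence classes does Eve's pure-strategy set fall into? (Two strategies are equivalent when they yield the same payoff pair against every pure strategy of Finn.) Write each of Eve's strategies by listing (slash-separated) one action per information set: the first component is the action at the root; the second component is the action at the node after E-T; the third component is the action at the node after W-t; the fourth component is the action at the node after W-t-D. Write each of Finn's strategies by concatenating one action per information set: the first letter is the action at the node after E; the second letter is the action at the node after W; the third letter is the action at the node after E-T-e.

5

Eve has 16 pure strategies: E/b/D/Out, E/b/D/Stay, E/b/U/Out, E/b/U/Stay, E/e/D/Out, E/e/D/Stay, E/e/U/Out, E/e/U/Stay, W/b/D/Out, W/b/D/Stay, W/b/U/Out, W/b/U/Stay, W/e/D/Out, W/e/D/Stay, W/e/U/Out, W/e/U/Stay. Columns: Tqa, Tqd, Tta, Ttd, Hqa, Hqd, Hta, Htd.
{E/b/D/Out, E/b/D/Stay, E/b/U/Out, E/b/U/Stay} → row (3,5) (3,5) (3,5) (3,5) (6,1) (6,1) (6,1) (6,1)
{E/e/D/Out, E/e/D/Stay, E/e/U/Out, E/e/U/Stay} → row (3,4) (5,1) (3,4) (5,1) (6,1) (6,1) (6,1) (6,1)
{W/b/D/Out, W/e/D/Out} → row (4,0) (4,0) (1,2) (1,2) (4,0) (4,0) (1,2) (1,2)
{W/b/D/Stay, W/e/D/Stay} → row (4,0) (4,0) (1,6) (1,6) (4,0) (4,0) (1,6) (1,6)
{W/b/U/Out, W/b/U/Stay, W/e/U/Out, W/e/U/Stay} → row (4,0) (4,0) (3,3) (3,3) (4,0) (4,0) (3,3) (3,3)
That's 5 distinct rows out of 16 strategies.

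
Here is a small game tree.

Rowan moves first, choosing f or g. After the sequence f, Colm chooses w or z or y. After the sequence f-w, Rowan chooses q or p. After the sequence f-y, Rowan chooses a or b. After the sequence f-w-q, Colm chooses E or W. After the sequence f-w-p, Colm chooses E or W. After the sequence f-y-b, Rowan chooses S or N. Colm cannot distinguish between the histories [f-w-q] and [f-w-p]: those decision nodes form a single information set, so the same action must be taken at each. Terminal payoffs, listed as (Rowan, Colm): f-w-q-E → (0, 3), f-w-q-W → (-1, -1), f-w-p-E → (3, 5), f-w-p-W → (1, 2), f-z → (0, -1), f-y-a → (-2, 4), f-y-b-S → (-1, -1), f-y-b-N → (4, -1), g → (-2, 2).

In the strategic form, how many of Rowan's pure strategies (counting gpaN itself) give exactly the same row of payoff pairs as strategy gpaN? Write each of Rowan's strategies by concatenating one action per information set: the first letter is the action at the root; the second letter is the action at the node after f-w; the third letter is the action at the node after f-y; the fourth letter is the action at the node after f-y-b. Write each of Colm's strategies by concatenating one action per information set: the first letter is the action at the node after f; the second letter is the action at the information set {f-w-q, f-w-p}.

8

Row for gpaN (columns wE, wW, zE, zW, yE, yW): (-2,2) (-2,2) (-2,2) (-2,2) (-2,2) (-2,2).
Under gpaN, Rowan's choice at the node after f-w and at the node after f-y and at the node after f-y-b can never be reached regardless of what Colm does, so varying those choices leaves every outcome unchanged.
Holding the reachable choices fixed and varying the unreachable ones freely already gives 2 × 2 × 2 = 8 equivalent strategies.
No other strategy reproduces this row, so those 8 are the full class: gqaS, gqaN, gqbS, gqbN, gpaS, gpaN, gpbS, gpbN.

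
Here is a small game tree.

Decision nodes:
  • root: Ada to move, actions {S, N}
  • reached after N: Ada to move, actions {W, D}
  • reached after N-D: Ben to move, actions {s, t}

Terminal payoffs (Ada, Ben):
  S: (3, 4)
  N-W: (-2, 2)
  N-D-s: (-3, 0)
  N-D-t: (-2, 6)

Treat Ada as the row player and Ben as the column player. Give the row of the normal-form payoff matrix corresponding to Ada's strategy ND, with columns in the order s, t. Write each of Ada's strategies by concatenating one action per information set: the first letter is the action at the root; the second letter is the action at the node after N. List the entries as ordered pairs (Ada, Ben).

vs s: Ada plays N → Ada plays D at [N] → Ben plays s at [N-D] → (-3, 0)
vs t: Ada plays N → Ada plays D at [N] → Ben plays t at [N-D] → (-2, 6)

(-3,0) (-2,6)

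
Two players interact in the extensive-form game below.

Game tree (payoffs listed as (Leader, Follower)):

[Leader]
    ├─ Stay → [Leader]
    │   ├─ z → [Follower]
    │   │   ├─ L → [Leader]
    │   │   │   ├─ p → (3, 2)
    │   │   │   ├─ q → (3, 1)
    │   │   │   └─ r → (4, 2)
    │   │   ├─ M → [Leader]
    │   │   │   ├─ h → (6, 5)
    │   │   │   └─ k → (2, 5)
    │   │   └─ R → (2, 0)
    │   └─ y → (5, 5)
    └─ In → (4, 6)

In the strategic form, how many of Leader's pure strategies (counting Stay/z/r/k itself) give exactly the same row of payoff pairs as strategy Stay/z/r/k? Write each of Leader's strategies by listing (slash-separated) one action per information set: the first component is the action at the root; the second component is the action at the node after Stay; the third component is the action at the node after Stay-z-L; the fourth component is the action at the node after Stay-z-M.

1

Row for Stay/z/r/k (columns L, M, R): (4,2) (2,5) (2,0).
Every one of Leader's information sets is on the play path for some reply by Follower when Leader follows Stay/z/r/k.
Changing the action at any of them therefore changes at least one column, so only Stay/z/r/k itself gives this row.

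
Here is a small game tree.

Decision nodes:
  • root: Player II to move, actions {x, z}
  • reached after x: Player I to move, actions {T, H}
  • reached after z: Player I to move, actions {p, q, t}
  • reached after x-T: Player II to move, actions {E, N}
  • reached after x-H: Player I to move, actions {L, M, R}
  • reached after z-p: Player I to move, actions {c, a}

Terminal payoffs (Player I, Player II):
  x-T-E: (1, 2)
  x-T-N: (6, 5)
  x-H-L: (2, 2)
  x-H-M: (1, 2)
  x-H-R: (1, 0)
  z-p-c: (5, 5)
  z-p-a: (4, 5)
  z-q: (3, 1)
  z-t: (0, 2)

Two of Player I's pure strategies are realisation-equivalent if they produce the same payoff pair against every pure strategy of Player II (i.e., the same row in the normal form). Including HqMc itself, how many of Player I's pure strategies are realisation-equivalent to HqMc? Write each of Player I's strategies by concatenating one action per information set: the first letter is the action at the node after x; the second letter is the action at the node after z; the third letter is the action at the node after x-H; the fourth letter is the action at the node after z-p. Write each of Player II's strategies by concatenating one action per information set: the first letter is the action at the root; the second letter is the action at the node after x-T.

Row for HqMc (columns xE, xN, zE, zN): (1,2) (1,2) (3,1) (3,1).
Under HqMc, Player I's choice at the node after z-p can never be reached regardless of what Player II does, so varying those choices leaves every outcome unchanged.
Holding the reachable choices fixed and varying the unreachable one freely already gives 2 equivalent strategies.
No other strategy reproduces this row, so those 2 are the full class: HqMc, HqMa.

2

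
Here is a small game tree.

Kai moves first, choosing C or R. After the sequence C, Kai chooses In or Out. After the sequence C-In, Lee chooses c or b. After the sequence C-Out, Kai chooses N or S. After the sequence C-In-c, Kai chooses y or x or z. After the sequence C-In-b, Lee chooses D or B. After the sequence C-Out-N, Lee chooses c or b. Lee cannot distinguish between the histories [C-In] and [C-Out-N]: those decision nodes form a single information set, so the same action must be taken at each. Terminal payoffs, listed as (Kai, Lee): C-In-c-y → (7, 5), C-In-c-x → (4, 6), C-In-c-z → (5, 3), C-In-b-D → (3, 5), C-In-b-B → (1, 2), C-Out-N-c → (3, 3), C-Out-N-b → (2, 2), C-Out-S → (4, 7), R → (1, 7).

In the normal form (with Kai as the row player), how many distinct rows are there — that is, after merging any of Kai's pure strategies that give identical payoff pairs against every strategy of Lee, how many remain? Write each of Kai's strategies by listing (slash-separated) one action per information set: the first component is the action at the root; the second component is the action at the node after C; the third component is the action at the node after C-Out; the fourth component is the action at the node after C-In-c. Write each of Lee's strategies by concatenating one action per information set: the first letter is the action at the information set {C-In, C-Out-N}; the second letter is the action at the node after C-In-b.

6

Kai has 24 pure strategies: C/In/N/y, C/In/N/x, C/In/N/z, C/In/S/y, C/In/S/x, C/In/S/z, C/Out/N/y, C/Out/N/x, C/Out/N/z, C/Out/S/y, C/Out/S/x, C/Out/S/z, R/In/N/y, R/In/N/x, R/In/N/z, R/In/S/y, R/In/S/x, R/In/S/z, R/Out/N/y, R/Out/N/x, R/Out/N/z, R/Out/S/y, R/Out/S/x, R/Out/S/z. Columns: cD, cB, bD, bB.
{C/In/N/y, C/In/S/y} → row (7,5) (7,5) (3,5) (1,2)
{C/In/N/x, C/In/S/x} → row (4,6) (4,6) (3,5) (1,2)
{C/In/N/z, C/In/S/z} → row (5,3) (5,3) (3,5) (1,2)
{C/Out/N/y, C/Out/N/x, C/Out/N/z} → row (3,3) (3,3) (2,2) (2,2)
{C/Out/S/y, C/Out/S/x, C/Out/S/z} → row (4,7) (4,7) (4,7) (4,7)
{R/In/N/y, R/In/N/x, R/In/N/z, R/In/S/y, R/In/S/x, R/In/S/z, R/Out/N/y, R/Out/N/x, R/Out/N/z, R/Out/S/y, R/Out/S/x, R/Out/S/z} → row (1,7) (1,7) (1,7) (1,7)
That's 6 distinct rows out of 24 strategies.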